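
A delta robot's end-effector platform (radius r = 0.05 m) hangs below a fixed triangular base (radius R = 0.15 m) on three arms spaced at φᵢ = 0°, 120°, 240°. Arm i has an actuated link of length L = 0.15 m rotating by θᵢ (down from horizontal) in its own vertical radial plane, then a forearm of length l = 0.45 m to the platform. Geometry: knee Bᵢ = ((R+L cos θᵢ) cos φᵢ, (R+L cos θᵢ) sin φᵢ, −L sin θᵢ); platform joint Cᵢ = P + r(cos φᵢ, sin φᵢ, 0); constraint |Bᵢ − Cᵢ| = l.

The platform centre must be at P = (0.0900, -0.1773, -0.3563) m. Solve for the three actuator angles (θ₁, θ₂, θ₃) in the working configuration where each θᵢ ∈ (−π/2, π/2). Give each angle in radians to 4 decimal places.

rotate P by −φ1: (0.0900, -0.1773, -0.3563)
  e−x'=0.0100;  (l²−L²−(e−x')²−y'²−z²)/2L = 0.0717
  γ=atan2(-0.3563,0.0100)=-1.5427;  ψ=arccos(0.2012)=1.3682;  θ1=γ+ψ≈-0.1745
arm 2 (φ=120.0°): x'=-0.1985, y'=0.0107
  A=0.2985, B=-0.3563, C=(l²−L²−A²−y'²−z²)/(2L)=-0.1206
  √(A²+B²)=0.4648;  θ2 = -0.8734+1.8333 ≈ 0.9600
rotate P by −φ3: (0.1085, 0.1666, -0.3563)
  A cos θ + B sin θ = C:  -0.0085·cos θ + -0.3563·sin θ = 0.0841
  θ3 = atan2(B,A) + arccos(C/0.3564) = -0.2621

θ₁ = -0.1745, θ₂ = 0.9600, θ₃ = -0.2621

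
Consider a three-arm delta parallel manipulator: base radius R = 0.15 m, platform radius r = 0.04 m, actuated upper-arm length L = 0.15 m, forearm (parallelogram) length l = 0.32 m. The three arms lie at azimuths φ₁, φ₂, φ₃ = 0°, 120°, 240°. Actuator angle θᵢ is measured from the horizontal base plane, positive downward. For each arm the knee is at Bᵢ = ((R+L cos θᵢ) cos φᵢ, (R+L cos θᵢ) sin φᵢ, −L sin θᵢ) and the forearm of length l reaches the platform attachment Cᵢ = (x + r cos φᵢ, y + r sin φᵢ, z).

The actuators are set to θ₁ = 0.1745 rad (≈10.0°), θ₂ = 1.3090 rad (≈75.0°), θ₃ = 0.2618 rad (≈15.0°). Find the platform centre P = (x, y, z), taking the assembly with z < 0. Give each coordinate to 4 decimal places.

O1 = (0.2577·cos0.0°, 0.2577·sin0.0°, -0.0260) = (0.2577, 0.0000, -0.0260)
φ2=120.0°: virtual centre (-0.0744, 0.1289, -0.1449), radius l
arm 3 at φ=240.0°: ρ3 = 0.2549;  O3 = (-0.1274, -0.2207, -0.0388)
|O₂|²−|O₁|² = -0.0240;  |O₃|²−|O₁|² = -0.0006
linear system: -0.6643x+0.2578y = -0.0240−-0.2377z; -0.7703x+-0.4415y = -0.0006−-0.0256z
det = 0.4918;  x = 0.0218+-0.2268z,  y = -0.0367+0.3378z
into |P−O₁|² = l²: 1.1655z² + 0.1343z + -0.0447 = 0;  Δ = 0.2266;  z = -0.2618 or 0.1466 → z<0 root = -0.2618
x = 0.0812, y = -0.1251

(0.0812, -0.1251, -0.2618)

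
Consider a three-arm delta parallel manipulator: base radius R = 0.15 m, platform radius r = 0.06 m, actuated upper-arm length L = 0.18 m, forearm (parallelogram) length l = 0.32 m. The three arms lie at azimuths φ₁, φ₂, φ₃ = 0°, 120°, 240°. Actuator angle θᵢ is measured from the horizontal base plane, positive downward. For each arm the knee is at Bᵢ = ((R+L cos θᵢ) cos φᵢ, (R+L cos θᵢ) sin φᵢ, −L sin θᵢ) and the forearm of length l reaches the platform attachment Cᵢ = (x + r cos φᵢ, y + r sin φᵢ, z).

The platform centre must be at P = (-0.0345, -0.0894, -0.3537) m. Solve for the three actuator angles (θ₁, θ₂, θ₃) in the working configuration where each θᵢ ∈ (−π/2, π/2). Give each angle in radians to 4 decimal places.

θ₁ = 0.9599, θ₂ = 1.0470, θ₃ = 0.4364

arm 1 (φ=0.0°): x'=-0.0345, y'=-0.0894
  e−x'=0.1245;  (l²−L²−(e−x')²−y'²−z²)/2L = -0.2183
  √(A²+B²)=0.3750;  θ1 = -1.2323+2.1923 ≈ 0.9599
φ2=120.0° → target in arm frame (-0.0602, 0.0746)
  A cos θ + B sin θ = C:  0.1502·cos θ + -0.3537·sin θ = -0.2312
  θ2 = atan2(B,A) + arccos(C/0.3843) = 1.0470
φ3=240.0° → target in arm frame (0.0947, 0.0148)
  A cos θ + B sin θ = C:  -0.0047·cos θ + -0.3537·sin θ = -0.1537
  θ3 = atan2(B,A) + arccos(C/0.3537) = 0.4364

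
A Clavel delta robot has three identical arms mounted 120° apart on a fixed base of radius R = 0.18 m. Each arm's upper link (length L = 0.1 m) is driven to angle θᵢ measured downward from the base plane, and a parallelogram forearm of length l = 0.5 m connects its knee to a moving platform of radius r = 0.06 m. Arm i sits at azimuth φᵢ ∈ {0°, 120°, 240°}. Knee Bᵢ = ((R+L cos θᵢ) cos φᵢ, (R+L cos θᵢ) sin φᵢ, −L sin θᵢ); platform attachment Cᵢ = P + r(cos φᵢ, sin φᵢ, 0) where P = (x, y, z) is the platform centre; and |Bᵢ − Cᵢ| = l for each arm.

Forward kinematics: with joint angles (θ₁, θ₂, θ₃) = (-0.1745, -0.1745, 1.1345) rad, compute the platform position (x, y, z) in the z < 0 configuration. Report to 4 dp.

φ1=0.0°: virtual centre (0.2185, 0.0000, 0.0174), radius l
φ2=120.0°: virtual centre (-0.1092, 0.1892, 0.0174), radius l
φ3=240.0°: virtual centre (-0.0811, -0.1405, -0.0906), radius l
subtract pairs → two planes through P
linear system: -0.6554x+0.3784y = 0.0000−0.0000z; -0.5992x+-0.2810y = -0.0135−-0.2160z
det = 0.4110;  x = 0.0124+-0.1989z,  y = 0.0215+-0.3445z
sphere 1 gives Az²+Bz+C=0 with A=1.1582, B=0.0324, C=-0.2068;  B²−4AC=0.9590;  roots -0.4368, 0.4088;  negative root z = -0.4368
x = 0.0993, y = 0.1720

(0.0993, 0.1720, -0.4368)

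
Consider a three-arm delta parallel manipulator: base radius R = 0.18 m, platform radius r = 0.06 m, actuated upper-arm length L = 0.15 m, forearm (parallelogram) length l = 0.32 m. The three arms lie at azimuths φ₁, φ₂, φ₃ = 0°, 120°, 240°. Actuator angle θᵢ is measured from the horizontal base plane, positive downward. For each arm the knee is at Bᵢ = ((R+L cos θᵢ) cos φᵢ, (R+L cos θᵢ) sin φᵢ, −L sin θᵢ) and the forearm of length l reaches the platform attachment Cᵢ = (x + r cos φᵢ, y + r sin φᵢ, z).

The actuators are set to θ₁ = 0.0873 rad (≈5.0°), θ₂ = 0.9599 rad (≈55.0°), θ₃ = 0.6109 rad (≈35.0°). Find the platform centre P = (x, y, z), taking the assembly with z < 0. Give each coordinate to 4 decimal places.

(0.0799, -0.0405, -0.2677)

arm 1 at φ=0.0°: e+L cos θ1 = 0.2694;  centre 1 = (0.2694, 0.0000, -0.0131)
centre 2 = (0.2060·cos120.0°, 0.2060·sin120.0°, -0.1229) = (-0.1030, 0.1784, -0.1229)
arm 3 at φ=240.0°: e+L cos θ3 = 0.2429;  centre 3 = (-0.1214, -0.2103, -0.0860)
subtract pairs → two planes through P
linear system: -0.7449x+0.3569y = -0.0152−-0.2196z; -0.7817x+-0.4207y = -0.0064−-0.1459z
Cramer: x(z) = 0.0146-0.2439z;  y(z) = -0.0121+0.1063z
sphere 1 gives Az²+Bz+C=0 with A=1.0708, B=0.1479, C=-0.0372;  B²−4AC=0.1811;  roots -0.2677, 0.1297;  negative root z = -0.2677
x = 0.0799, y = -0.0405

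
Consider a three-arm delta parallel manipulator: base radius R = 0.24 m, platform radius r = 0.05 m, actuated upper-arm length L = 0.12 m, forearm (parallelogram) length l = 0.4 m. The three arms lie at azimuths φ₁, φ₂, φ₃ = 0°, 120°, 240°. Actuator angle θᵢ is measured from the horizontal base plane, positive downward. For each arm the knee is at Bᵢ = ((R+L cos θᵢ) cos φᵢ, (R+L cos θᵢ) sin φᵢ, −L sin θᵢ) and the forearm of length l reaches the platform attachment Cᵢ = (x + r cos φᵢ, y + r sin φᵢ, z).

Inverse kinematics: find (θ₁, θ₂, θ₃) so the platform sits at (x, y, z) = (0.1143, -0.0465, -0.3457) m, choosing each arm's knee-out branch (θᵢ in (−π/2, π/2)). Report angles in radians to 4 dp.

φ1=0.0° → target in arm frame (0.1143, -0.0465)
  e−x'=0.0757;  (l²−L²−(e−x')²−y'²−z²)/2L = 0.0758
  θ1 = atan2(B,A) + arccos(C/0.3539) = -0.0004
arm 2 (φ=120.0°): x'=-0.0974, y'=-0.0757
  e−x'=0.2874;  (l²−L²−(e−x')²−y'²−z²)/2L = -0.2594
  √(A²+B²)=0.4496;  θ2 = -0.8772+2.1858 ≈ 1.3086
φ3=240.0° → target in arm frame (-0.0169, 0.1222)
  e−x'=0.2069;  (l²−L²−(e−x')²−y'²−z²)/2L = -0.1319
  γ=atan2(-0.3457,0.2069)=-1.0315;  ψ=arccos(-0.3273)=1.9043;  θ3=γ+ψ≈0.8727

θ₁ = -0.0004, θ₂ = 1.3086, θ₃ = 0.8727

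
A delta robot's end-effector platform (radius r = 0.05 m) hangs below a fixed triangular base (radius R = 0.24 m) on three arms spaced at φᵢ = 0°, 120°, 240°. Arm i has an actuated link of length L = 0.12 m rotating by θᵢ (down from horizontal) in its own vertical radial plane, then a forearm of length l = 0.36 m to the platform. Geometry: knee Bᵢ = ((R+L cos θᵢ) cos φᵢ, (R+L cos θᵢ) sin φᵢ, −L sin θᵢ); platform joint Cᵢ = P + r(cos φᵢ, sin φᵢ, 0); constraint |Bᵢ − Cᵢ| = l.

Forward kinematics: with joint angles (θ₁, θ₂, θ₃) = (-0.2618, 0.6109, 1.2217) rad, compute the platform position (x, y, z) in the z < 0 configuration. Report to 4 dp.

(0.0947, 0.0551, -0.2552)

O1 = (0.3059·cos0.0°, 0.3059·sin0.0°, 0.0311) = (0.3059, 0.0000, 0.0311)
φ2=120.0°: virtual centre (-0.1441, 0.2497, -0.0688), radius l
φ3=240.0°: virtual centre (-0.1155, -0.2001, -0.1128), radius l
eliminate P² terms by subtracting sphere 1 from 2 and 3
linear system: -0.9001x+0.4993y = -0.0067−-0.1998z; -0.8429x+-0.4002y = -0.0284−-0.2876z
det = 0.7811;  x = 0.0216+-0.2862z,  y = 0.0256+-0.1159z
quadratic in z: (1.0954)z²+(0.0947)z+(-0.0472)=0, √Δ=0.4643 → z ∈ {-0.2552, 0.1687}; z = -0.2552 (taking z<0)
x = 0.0947, y = 0.0551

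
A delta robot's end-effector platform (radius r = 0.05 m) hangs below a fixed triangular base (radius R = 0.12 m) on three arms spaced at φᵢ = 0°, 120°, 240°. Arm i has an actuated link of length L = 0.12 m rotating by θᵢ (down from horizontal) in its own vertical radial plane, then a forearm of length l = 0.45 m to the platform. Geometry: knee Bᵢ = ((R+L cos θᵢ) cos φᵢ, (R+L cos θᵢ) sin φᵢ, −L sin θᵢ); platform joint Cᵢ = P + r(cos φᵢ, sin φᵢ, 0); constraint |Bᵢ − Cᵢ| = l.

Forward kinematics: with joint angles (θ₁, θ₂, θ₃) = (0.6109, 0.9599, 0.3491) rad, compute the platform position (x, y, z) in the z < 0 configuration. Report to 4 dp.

(0.0121, -0.1099, -0.4763)

arm 1 at φ=0.0°: e+L cos θ1 = 0.1683;  O1 = (0.1683, 0.0000, -0.0688)
arm 2 at φ=120.0°: e+L cos θ2 = 0.1388;  O2 = (-0.0694, 0.1202, -0.0983)
φ3=240.0°: virtual centre (-0.0914, -0.1583, -0.0410), radius l
subtract pairs → two planes through P
plane₁₂: -0.4754x+0.2405y+-0.0589z = -0.0041
Cramer: x(z) = 0.0030-0.0192z;  y(z) = -0.0113+0.2071z
quadratic in z: (1.0432)z²+(0.1393)z+(-0.1703)=0, √Δ=0.8545 → z ∈ {-0.4763, 0.3427}; z = -0.4763 (taking z<0)
x = 0.0121, y = -0.1099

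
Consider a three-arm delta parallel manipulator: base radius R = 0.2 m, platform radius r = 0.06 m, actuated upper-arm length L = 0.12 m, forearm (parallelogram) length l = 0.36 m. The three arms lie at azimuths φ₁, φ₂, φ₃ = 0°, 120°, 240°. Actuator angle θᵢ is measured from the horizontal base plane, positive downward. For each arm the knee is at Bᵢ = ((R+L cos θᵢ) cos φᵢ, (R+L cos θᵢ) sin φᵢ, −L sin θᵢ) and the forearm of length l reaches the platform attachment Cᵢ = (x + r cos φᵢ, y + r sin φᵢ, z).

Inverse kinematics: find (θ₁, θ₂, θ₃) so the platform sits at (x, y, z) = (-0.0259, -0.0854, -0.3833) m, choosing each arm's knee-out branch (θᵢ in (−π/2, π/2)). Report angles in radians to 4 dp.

φ1=0.0° → target in arm frame (-0.0259, -0.0854)
  A=0.1659, B=-0.3833, C=(l²−L²−A²−y'²−z²)/(2L)=-0.2772
  γ=atan2(-0.3833,0.1659)=-1.1623;  ψ=arccos(-0.6638)=2.2966;  θ1=γ+ψ≈1.1343
φ2=120.0° → target in arm frame (-0.0610, 0.0651)
  e−x'=0.2010;  (l²−L²−(e−x')²−y'²−z²)/2L = -0.3182
  √(A²+B²)=0.4328;  θ2 = -1.0878+2.3967 ≈ 1.3089
arm 3 (φ=240.0°): x'=0.0869, y'=0.0203
  A=0.0531, B=-0.3833, C=(l²−L²−A²−y'²−z²)/(2L)=-0.1456
  θ3 = atan2(B,A) + arccos(C/0.3870) = 0.5235

θ₁ = 1.1343, θ₂ = 1.3089, θ₃ = 0.5235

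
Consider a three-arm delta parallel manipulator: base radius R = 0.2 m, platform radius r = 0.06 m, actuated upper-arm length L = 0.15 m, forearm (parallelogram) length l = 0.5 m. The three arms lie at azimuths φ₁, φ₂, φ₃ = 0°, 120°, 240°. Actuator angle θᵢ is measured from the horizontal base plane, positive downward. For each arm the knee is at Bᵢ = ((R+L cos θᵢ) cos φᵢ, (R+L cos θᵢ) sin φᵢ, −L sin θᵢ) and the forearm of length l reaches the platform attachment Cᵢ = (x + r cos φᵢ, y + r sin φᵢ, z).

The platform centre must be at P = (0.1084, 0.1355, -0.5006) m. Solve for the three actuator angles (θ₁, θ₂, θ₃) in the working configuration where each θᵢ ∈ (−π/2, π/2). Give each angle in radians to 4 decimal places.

rotate P by −φ1: (0.1084, 0.1355, -0.5006)
  e−x'=0.0316;  (l²−L²−(e−x')²−y'²−z²)/2L = -0.1415
  √(A²+B²)=0.5016;  θ1 = -1.5078+1.8568 ≈ 0.3491
arm 2 (φ=120.0°): x'=0.0631, y'=-0.1616
  A cos θ + B sin θ = C:  0.0769·cos θ + -0.5006·sin θ = -0.1838
  θ2 = atan2(B,A) + arccos(C/0.5065) = 0.5237
arm 3 (φ=240.0°): x'=-0.1715, y'=0.0261
  A cos θ + B sin θ = C:  0.3115·cos θ + -0.5006·sin θ = -0.4028
  θ3 = atan2(B,A) + arccos(C/0.5896) = 1.3088

θ₁ = 0.3491, θ₂ = 0.5237, θ₃ = 1.3088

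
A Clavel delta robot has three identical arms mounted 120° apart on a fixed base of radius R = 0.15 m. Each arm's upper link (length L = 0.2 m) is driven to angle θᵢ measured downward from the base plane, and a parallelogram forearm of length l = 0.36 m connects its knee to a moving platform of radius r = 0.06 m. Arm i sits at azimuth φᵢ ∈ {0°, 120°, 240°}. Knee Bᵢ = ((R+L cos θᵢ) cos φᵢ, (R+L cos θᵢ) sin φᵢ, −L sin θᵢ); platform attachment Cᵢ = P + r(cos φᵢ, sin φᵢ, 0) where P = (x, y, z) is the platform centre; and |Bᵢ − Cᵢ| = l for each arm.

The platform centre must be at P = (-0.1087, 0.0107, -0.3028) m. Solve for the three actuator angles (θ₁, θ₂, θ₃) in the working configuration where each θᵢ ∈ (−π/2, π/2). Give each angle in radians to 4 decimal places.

θ₁ = 0.8726, θ₂ = 0.1748, θ₃ = 0.2619

arm 1 (φ=0.0°): x'=-0.1087, y'=0.0107
  A cos θ + B sin θ = C:  0.1987·cos θ + -0.3028·sin θ = -0.1042
  γ=atan2(-0.3028,0.1987)=-0.9901;  ψ=arccos(-0.2877)=1.8627;  θ1=γ+ψ≈0.8726
φ2=120.0° → target in arm frame (0.0636, 0.0888)
  e−x'=0.0264;  (l²−L²−(e−x')²−y'²−z²)/2L = -0.0267
  γ=atan2(-0.3028,0.0264)=-1.4839;  ψ=arccos(-0.0877)=1.6586;  θ2=γ+ψ≈0.1748
φ3=240.0° → target in arm frame (0.0451, -0.0995)
  A cos θ + B sin θ = C:  0.0449·cos θ + -0.3028·sin θ = -0.0350
  √(A²+B²)=0.3061;  θ3 = -1.4235+1.6854 ≈ 0.2619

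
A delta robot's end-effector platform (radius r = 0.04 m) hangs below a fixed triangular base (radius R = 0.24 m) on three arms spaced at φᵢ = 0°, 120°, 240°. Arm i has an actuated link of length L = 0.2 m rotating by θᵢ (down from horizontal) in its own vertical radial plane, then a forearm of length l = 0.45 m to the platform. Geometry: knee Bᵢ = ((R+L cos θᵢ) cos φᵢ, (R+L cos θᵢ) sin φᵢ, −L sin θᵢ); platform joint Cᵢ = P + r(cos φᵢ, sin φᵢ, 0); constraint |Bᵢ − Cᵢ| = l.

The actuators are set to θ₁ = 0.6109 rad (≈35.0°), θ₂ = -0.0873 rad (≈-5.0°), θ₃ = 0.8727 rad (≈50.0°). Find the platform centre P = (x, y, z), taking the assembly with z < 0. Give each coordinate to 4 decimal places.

φ1=0.0°: virtual centre (0.3638, 0.0000, -0.1147), radius l
arm 2 at φ=120.0°: e+L cos θ2 = 0.3992;  centre 2 = (-0.1996, 0.3458, 0.0174)
φ3=240.0°: virtual centre (-0.1643, -0.2845, -0.1532), radius l
eliminate P² terms by subtracting sphere 1 from 2 and 3
plane₁₂: -1.1269x+0.6915y+0.2643z = 0.0142
det = 1.3716;  x = 0.0012+0.0708z,  y = 0.0225+-0.2668z
into |P−centre ₁|² = l²: 1.0762z² + 0.1661z + -0.0574 = 0;  Δ = 0.2745;  z = -0.3206 or 0.1663 → z<0 root = -0.3206
x = -0.0215, y = 0.1080

(-0.0215, 0.1080, -0.3206)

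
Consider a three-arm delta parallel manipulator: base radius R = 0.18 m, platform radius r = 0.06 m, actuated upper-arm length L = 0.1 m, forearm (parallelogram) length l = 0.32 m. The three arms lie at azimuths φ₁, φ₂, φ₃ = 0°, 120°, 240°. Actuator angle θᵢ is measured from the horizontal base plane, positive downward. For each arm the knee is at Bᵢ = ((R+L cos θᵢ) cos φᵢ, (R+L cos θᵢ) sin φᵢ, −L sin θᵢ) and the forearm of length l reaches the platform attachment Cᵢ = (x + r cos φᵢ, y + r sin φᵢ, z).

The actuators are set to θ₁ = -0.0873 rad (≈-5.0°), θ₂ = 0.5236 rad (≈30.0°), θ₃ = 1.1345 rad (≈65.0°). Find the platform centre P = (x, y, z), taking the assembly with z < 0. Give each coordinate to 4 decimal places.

(0.0873, 0.0579, -0.2768)

O1 = (0.2196·cos0.0°, 0.2196·sin0.0°, 0.0087) = (0.2196, 0.0000, 0.0087)
φ2=120.0°: virtual centre (-0.1033, 0.1789, -0.0500), radius l
φ3=240.0°: virtual centre (-0.0811, -0.1405, -0.0906), radius l
eliminate P² terms by subtracting sphere 1 from 2 and 3
linear system: -0.6458x+0.3578y = -0.0031−-0.1174z; -0.6015x+-0.2810y = -0.0138−-0.1987z
Cramer: x(z) = 0.0146-0.2624z;  y(z) = 0.0177-0.1454z
quadratic in z: (1.0900)z²+(0.0850)z+(-0.0600)=0, √Δ=0.5184 → z ∈ {-0.2768, 0.1988}; z = -0.2768 (taking z<0)
x = 0.0873, y = 0.0579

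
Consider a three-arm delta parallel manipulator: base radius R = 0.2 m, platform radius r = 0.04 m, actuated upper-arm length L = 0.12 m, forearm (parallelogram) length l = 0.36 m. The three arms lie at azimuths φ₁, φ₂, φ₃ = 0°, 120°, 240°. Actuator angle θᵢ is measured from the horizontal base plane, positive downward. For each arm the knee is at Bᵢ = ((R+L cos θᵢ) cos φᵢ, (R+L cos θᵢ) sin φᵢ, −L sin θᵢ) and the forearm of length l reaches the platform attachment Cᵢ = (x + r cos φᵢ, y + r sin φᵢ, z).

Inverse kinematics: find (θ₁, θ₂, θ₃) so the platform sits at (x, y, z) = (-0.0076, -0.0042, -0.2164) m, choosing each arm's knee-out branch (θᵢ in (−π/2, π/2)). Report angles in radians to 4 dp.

arm 1 (φ=0.0°): x'=-0.0076, y'=-0.0042
  A cos θ + B sin θ = C:  0.1676·cos θ + -0.2164·sin θ = 0.1678
  √(A²+B²)=0.2737;  θ1 = -0.9118+0.9110 ≈ -0.0008
φ2=120.0° → target in arm frame (0.0002, 0.0087)
  A=0.1598, B=-0.2164, C=(l²−L²−A²−y'²−z²)/(2L)=0.1781
  √(A²+B²)=0.2690;  θ2 = -0.9346+0.8472 ≈ -0.0874
rotate P by −φ3: (0.0074, -0.0045, -0.2164)
  e−x'=0.1526;  (l²−L²−(e−x')²−y'²−z²)/2L = 0.1878
  θ3 = atan2(B,A) + arccos(C/0.2648) = -0.1745

θ₁ = -0.0008, θ₂ = -0.0874, θ₃ = -0.1745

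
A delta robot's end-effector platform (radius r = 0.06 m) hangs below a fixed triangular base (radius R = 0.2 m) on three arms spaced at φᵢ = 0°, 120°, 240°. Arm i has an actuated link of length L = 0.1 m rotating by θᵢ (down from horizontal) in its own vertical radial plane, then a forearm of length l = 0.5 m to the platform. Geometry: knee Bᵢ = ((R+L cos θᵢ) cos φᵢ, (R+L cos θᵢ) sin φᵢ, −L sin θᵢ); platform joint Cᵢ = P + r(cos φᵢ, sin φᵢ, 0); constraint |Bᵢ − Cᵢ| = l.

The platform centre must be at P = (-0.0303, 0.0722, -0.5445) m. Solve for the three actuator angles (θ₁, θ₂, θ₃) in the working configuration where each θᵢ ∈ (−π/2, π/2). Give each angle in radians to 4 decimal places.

arm 1 (φ=0.0°): x'=-0.0303, y'=0.0722
  e−x'=0.1703;  (l²−L²−(e−x')²−y'²−z²)/2L = -0.4535
  γ=atan2(-0.5445,0.1703)=-1.2677;  ψ=arccos(-0.7949)=2.4896;  θ1=γ+ψ≈1.2219
arm 2 (φ=120.0°): x'=0.0777, y'=-0.0099
  A=0.0623, B=-0.5445, C=(l²−L²−A²−y'²−z²)/(2L)=-0.3023
  θ2 = atan2(B,A) + arccos(C/0.5481) = 0.6982
arm 3 (φ=240.0°): x'=-0.0474, y'=-0.0623
  A cos θ + B sin θ = C:  0.1874·cos θ + -0.5445·sin θ = -0.4774
  θ3 = atan2(B,A) + arccos(C/0.5758) = 1.3088

θ₁ = 1.2219, θ₂ = 0.6982, θ₃ = 1.3088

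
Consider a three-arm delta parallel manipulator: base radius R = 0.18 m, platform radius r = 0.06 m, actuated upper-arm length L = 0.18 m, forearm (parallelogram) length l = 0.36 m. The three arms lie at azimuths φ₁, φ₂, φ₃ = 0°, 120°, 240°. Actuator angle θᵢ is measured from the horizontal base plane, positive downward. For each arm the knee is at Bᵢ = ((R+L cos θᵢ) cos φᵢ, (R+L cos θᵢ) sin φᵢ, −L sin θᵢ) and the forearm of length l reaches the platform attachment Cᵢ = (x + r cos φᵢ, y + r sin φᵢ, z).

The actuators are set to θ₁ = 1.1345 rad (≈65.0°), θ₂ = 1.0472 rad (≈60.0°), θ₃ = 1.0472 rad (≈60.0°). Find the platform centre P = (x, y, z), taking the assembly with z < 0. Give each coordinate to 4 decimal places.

(-0.0165, 0.0000, -0.4537)

centre 1 = (0.1961·cos0.0°, 0.1961·sin0.0°, -0.1631) = (0.1961, 0.0000, -0.1631)
centre 2 = (0.2100·cos120.0°, 0.2100·sin120.0°, -0.1559) = (-0.1050, 0.1819, -0.1559)
arm 3 at φ=240.0°: ρ3 = 0.2100;  centre 3 = (-0.1050, -0.1819, -0.1559)
subtract pairs → two planes through P
[-0.6021 0.3637 0.0145]·P = 0.0033;  [-0.6021 -0.3637 0.0145]·P = 0.0033
Cramer: x(z) = -0.0056+0.0241z;  y(z) = 0.0000-0.0000z
quadratic in z: (1.0006)z²+(0.3166)z+(-0.0623)=0, √Δ=0.5914 → z ∈ {-0.4537, 0.1373}; z = -0.4537 (taking z<0)
x = -0.0165, y = 0.0000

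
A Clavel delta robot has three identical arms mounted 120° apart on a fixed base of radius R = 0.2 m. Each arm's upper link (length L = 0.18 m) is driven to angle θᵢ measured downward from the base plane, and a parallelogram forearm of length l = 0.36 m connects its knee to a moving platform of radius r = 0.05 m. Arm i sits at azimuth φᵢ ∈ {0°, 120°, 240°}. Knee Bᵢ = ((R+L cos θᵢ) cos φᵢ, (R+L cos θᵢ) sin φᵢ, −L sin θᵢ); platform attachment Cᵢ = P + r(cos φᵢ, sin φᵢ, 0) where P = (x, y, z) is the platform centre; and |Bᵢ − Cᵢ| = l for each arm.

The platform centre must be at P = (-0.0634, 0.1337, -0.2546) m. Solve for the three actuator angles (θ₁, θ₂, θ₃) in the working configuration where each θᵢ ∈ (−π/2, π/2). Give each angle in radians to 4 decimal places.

arm 1 (φ=0.0°): x'=-0.0634, y'=0.1337
  A=0.2134, B=-0.2546, C=(l²−L²−A²−y'²−z²)/(2L)=-0.0862
  √(A²+B²)=0.3322;  θ1 = -0.8732+1.8333 ≈ 0.9601
φ2=120.0° → target in arm frame (0.1475, -0.0119)
  A=0.0025, B=-0.2546, C=(l²−L²−A²−y'²−z²)/(2L)=0.0895
  θ2 = atan2(B,A) + arccos(C/0.2546) = -0.3494
φ3=240.0° → target in arm frame (-0.0841, -0.1218)
  A cos θ + B sin θ = C:  0.2341·cos θ + -0.2546·sin θ = -0.1035
  θ3 = atan2(B,A) + arccos(C/0.3459) = 1.0472

θ₁ = 0.9601, θ₂ = -0.3494, θ₃ = 1.0472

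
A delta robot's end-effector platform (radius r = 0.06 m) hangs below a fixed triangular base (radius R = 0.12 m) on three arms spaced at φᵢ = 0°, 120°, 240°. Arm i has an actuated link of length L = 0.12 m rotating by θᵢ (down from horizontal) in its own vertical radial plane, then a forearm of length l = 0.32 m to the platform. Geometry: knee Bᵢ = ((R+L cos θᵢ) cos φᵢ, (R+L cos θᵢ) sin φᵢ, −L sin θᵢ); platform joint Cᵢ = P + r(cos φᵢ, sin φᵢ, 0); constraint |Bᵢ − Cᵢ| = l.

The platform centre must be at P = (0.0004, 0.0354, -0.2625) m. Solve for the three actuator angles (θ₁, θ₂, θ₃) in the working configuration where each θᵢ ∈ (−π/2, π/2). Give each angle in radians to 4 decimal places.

θ₁ = 0.0002, θ₂ = -0.1741, θ₃ = 0.1745

φ1=0.0° → target in arm frame (0.0004, 0.0354)
  A cos θ + B sin θ = C:  0.0596·cos θ + -0.2625·sin θ = 0.0595
  θ1 = atan2(B,A) + arccos(C/0.2692) = 0.0002
rotate P by −φ2: (0.0305, -0.0180, -0.2625)
  e−x'=0.0295;  (l²−L²−(e−x')²−y'²−z²)/2L = 0.0746
  γ=atan2(-0.2625,0.0295)=-1.4587;  ψ=arccos(0.2823)=1.2846;  θ2=γ+ψ≈-0.1741
rotate P by −φ3: (-0.0309, -0.0174, -0.2625)
  A=0.0909, B=-0.2625, C=(l²−L²−A²−y'²−z²)/(2L)=0.0439
  √(A²+B²)=0.2778;  θ3 = -1.2376+1.4121 ≈ 0.1745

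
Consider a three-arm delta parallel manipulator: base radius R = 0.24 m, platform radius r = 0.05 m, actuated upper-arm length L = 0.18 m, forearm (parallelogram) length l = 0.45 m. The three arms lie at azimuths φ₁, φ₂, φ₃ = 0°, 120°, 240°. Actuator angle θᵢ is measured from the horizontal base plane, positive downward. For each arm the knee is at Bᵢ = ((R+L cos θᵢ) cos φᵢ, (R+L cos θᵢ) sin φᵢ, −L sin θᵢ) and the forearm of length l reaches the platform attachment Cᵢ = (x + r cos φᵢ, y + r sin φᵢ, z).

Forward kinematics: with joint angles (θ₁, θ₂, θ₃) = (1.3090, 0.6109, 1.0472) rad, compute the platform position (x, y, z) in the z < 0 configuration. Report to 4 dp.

(-0.0856, 0.0632, -0.4816)

φ1=0.0°: virtual centre (0.2366, 0.0000, -0.1739), radius l
O2 = (0.3374·cos120.0°, 0.3374·sin120.0°, -0.1032) = (-0.1687, 0.2922, -0.1032)
φ3=240.0°: virtual centre (-0.1400, -0.2425, -0.1559), radius l
|O₂|²−|O₁|² = 0.0383;  |O₃|²−|O₁|² = 0.0165
linear system: -0.8106x+0.5845y = 0.0383−0.1412z; -0.7532x+-0.4850y = 0.0165−0.0360z
Cramer: x(z) = -0.0339+0.1074z;  y(z) = 0.0186-0.0927z
sphere 1 gives Az²+Bz+C=0 with A=1.0201, B=0.2862, C=-0.0988;  B²−4AC=0.4850;  roots -0.4816, 0.2011;  negative root z = -0.4816
x = -0.0856, y = 0.0632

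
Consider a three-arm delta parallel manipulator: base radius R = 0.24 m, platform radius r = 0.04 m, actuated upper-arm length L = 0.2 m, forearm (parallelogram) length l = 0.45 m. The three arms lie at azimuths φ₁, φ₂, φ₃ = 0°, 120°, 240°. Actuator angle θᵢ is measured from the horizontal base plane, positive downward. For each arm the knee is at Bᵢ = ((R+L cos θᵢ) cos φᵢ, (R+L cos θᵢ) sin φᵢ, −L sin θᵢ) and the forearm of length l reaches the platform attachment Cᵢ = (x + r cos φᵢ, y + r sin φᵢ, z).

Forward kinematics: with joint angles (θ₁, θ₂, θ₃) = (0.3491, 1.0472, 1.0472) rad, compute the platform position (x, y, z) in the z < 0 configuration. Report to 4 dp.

O1 = (0.3879·cos0.0°, 0.3879·sin0.0°, -0.0684) = (0.3879, 0.0000, -0.0684)
arm 2 at φ=120.0°: ρ2 = 0.3000;  O2 = (-0.1500, 0.2598, -0.1732)
arm 3 at φ=240.0°: ρ3 = 0.3000;  O3 = (-0.1500, -0.2598, -0.1732)
subtract pairs → two planes through P
plane₁₂: -1.0759x+0.5196y+-0.2096z = -0.0352
Cramer: x(z) = 0.0327-0.1948z;  y(z) = 0.0000+0.0000z
sphere 1 gives Az²+Bz+C=0 with A=1.0380, B=0.2752, C=-0.0716;  B²−4AC=0.3731;  roots -0.4268, 0.1617;  negative root z = -0.4268
x = 0.1158, y = 0.0000

(0.1158, 0.0000, -0.4268)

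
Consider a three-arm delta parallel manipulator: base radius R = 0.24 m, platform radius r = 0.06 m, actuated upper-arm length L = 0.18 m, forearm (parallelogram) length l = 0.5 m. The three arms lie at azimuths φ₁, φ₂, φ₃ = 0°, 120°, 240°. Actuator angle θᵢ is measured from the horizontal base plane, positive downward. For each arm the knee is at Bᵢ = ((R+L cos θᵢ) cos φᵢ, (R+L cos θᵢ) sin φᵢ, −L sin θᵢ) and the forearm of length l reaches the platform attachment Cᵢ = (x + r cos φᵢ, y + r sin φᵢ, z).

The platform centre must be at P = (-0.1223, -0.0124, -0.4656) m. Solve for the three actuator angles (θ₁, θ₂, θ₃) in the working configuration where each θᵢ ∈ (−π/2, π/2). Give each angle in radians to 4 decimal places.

θ₁ = 1.0471, θ₂ = 0.4363, θ₃ = 0.3494

rotate P by −φ1: (-0.1223, -0.0124, -0.4656)
  e−x'=0.3023;  (l²−L²−(e−x')²−y'²−z²)/2L = -0.2520
  θ1 = atan2(B,A) + arccos(C/0.5551) = 1.0471
rotate P by −φ2: (0.0504, 0.1121, -0.4656)
  A cos θ + B sin θ = C:  0.1296·cos θ + -0.4656·sin θ = -0.0793
  θ2 = atan2(B,A) + arccos(C/0.4833) = 0.4363
φ3=240.0° → target in arm frame (0.0719, -0.0997)
  e−x'=0.1081;  (l²−L²−(e−x')²−y'²−z²)/2L = -0.0578
  γ=atan2(-0.4656,0.1081)=-1.3426;  ψ=arccos(-0.1210)=1.6921;  θ3=γ+ψ≈0.3494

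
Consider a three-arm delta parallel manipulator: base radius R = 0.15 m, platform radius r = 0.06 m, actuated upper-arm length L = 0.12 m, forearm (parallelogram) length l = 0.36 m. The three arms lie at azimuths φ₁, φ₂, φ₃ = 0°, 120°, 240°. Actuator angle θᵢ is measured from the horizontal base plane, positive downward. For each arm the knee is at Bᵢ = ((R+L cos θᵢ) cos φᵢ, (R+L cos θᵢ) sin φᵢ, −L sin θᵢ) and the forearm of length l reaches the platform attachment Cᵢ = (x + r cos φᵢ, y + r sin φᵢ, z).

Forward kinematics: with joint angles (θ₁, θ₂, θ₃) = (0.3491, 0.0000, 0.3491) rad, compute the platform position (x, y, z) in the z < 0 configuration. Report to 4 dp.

φ1=0.0°: virtual centre (0.2028, 0.0000, -0.0410), radius l
S2 = (0.2100·cos120.0°, 0.2100·sin120.0°, 0.0000) = (-0.1050, 0.1819, 0.0000)
arm 3 at φ=240.0°: ρ3 = 0.2028;  S3 = (-0.1014, -0.1756, -0.0410)
subtract pairs → two planes through P
plane₁₂: -0.6155x+0.3637y+0.0821z = 0.0013
Cramer: x(z) = -0.0010+0.0659z;  y(z) = 0.0018-0.1142z
into |P−S₁|² = l²: 1.0174z² + 0.0548z + -0.0864 = 0;  Δ = 0.3545;  z = -0.3196 or 0.2657 → z<0 root = -0.3196
x = -0.0221, y = 0.0383

(-0.0221, 0.0383, -0.3196)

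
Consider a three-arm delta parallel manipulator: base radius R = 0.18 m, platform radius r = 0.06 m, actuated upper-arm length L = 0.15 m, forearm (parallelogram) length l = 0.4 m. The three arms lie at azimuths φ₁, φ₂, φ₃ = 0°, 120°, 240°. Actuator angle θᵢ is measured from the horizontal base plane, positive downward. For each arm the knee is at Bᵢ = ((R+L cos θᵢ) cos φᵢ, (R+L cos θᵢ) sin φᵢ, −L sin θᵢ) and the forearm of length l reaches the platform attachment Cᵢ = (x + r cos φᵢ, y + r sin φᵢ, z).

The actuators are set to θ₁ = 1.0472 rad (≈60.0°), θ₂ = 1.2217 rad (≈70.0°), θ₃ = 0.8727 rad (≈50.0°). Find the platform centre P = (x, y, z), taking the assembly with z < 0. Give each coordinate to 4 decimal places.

(0.0008, -0.0531, -0.4756)

O1 = (0.1950·cos0.0°, 0.1950·sin0.0°, -0.1299) = (0.1950, 0.0000, -0.1299)
φ2=120.0°: virtual centre (-0.0857, 0.1484, -0.1410), radius l
O3 = (0.2164·cos240.0°, 0.2164·sin240.0°, -0.1149) = (-0.1082, -0.1874, -0.1149)
|O₂|²−|O₁|² = -0.0057;  |O₃|²−|O₁|² = 0.0051
linear system: -0.5613x+0.2967y = -0.0057−-0.0221z; -0.6064x+-0.3748y = 0.0051−0.0300z
det = 0.3903;  x = 0.0016+0.0016z,  y = -0.0162+0.0775z
into |P−O₁|² = l²: 1.0060z² + 0.2567z + -0.1054 = 0;  Δ = 0.4902;  z = -0.4756 or 0.2204 → z<0 root = -0.4756
x = 0.0008, y = -0.0531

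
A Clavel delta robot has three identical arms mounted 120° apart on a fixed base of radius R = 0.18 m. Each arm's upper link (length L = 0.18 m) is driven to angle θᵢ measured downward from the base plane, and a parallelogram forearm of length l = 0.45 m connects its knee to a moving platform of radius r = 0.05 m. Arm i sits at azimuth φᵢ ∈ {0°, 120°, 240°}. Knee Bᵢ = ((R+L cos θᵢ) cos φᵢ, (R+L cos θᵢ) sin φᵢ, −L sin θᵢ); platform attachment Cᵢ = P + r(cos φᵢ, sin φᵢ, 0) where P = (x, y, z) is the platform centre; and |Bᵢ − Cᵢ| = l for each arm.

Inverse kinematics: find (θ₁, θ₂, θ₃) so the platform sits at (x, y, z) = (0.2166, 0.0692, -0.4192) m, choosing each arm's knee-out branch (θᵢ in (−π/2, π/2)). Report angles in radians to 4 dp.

arm 1 (φ=0.0°): x'=0.2166, y'=0.0692
  e−x'=-0.0866;  (l²−L²−(e−x')²−y'²−z²)/2L = -0.0498
  √(A²+B²)=0.4281;  θ1 = -1.7745+1.6873 ≈ -0.0872
arm 2 (φ=120.0°): x'=-0.0484, y'=-0.2222
  e−x'=0.1784;  (l²−L²−(e−x')²−y'²−z²)/2L = -0.2411
  γ=atan2(-0.4192,0.1784)=-1.1685;  ψ=arccos(-0.5293)=2.1286;  θ2=γ+ψ≈0.9601
φ3=240.0° → target in arm frame (-0.1682, 0.1530)
  A=0.2982, B=-0.4192, C=(l²−L²−A²−y'²−z²)/(2L)=-0.3277
  γ=atan2(-0.4192,0.2982)=-0.9524;  ψ=arccos(-0.6370)=2.2614;  θ3=γ+ψ≈1.3089

θ₁ = -0.0872, θ₂ = 0.9601, θ₃ = 1.3089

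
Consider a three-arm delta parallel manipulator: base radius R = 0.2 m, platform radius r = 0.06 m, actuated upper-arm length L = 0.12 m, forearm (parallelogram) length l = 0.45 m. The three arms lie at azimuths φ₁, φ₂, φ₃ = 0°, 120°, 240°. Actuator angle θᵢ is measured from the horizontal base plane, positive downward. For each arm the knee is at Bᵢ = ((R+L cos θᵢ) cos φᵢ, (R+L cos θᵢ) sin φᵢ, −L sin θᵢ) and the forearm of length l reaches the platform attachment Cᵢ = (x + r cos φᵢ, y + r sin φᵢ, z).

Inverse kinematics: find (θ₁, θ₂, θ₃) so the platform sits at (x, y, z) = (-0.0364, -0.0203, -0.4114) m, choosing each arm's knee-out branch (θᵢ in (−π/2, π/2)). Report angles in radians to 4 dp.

θ₁ = 0.5234, θ₂ = 0.3489, θ₃ = 0.1741

rotate P by −φ1: (-0.0364, -0.0203, -0.4114)
  e−x'=0.1764;  (l²−L²−(e−x')²−y'²−z²)/2L = -0.0528
  √(A²+B²)=0.4476;  θ1 = -1.1657+1.6891 ≈ 0.5234
φ2=120.0° → target in arm frame (0.0006, 0.0417)
  e−x'=0.1394;  (l²−L²−(e−x')²−y'²−z²)/2L = -0.0096
  √(A²+B²)=0.4344;  θ2 = -1.2441+1.5930 ≈ 0.3489
arm 3 (φ=240.0°): x'=0.0358, y'=-0.0214
  A cos θ + B sin θ = C:  0.1042·cos θ + -0.4114·sin θ = 0.0314
  γ=atan2(-0.4114,0.1042)=-1.3227;  ψ=arccos(0.0739)=1.4968;  θ3=γ+ψ≈0.1741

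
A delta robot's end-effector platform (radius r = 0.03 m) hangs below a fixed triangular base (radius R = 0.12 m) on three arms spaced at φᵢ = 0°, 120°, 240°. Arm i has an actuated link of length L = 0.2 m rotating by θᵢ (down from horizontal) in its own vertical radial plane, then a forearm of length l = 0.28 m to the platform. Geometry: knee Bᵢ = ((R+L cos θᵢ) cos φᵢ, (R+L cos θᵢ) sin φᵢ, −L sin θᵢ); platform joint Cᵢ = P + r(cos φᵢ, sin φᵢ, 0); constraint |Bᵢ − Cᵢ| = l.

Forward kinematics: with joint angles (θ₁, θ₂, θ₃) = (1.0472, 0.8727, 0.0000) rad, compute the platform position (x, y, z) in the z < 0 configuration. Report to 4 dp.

S1 = (0.1900·cos0.0°, 0.1900·sin0.0°, -0.1732) = (0.1900, 0.0000, -0.1732)
arm 2 at φ=120.0°: ρ2 = 0.2186;  S2 = (-0.1093, 0.1893, -0.1532)
S3 = (0.2900·cos240.0°, 0.2900·sin240.0°, 0.0000) = (-0.1450, -0.2511, 0.0000)
subtract pairs → two planes through P
[-0.5986 0.3785 0.0400]·P = 0.0051;  [-0.6700 -0.5023 0.3464]·P = 0.0180
Cramer: x(z) = -0.0170+0.2728z;  y(z) = -0.0132+0.3258z
quadratic in z: (1.1805)z²+(0.2249)z+(-0.0054)=0, √Δ=0.2758 → z ∈ {-0.2120, 0.0216}; z = -0.2120 (taking z<0)
x = -0.0748, y = -0.0823

(-0.0748, -0.0823, -0.2120)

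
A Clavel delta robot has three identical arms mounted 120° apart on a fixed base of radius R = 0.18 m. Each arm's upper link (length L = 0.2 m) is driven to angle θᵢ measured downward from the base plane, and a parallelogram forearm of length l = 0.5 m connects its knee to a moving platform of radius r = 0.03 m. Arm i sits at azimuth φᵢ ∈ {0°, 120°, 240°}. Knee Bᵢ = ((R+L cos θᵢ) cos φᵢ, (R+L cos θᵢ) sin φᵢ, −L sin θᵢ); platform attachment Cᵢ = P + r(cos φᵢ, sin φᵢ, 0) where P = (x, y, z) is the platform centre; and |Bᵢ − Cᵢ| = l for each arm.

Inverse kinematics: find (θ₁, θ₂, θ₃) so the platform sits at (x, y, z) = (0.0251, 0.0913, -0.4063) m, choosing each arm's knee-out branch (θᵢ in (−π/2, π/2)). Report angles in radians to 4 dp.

rotate P by −φ1: (0.0251, 0.0913, -0.4063)
  A=0.1249, B=-0.4063, C=(l²−L²−A²−y'²−z²)/(2L)=0.0525
  γ=atan2(-0.4063,0.1249)=-1.2726;  ψ=arccos(0.1234)=1.4471;  θ1=γ+ψ≈0.1745
arm 2 (φ=120.0°): x'=0.0665, y'=-0.0674
  A=0.0835, B=-0.4063, C=(l²−L²−A²−y'²−z²)/(2L)=0.0835
  γ=atan2(-0.4063,0.0835)=-1.3681;  ψ=arccos(0.2014)=1.3680;  θ2=γ+ψ≈-0.0001
arm 3 (φ=240.0°): x'=-0.0916, y'=-0.0239
  A cos θ + B sin θ = C:  0.2416·cos θ + -0.4063·sin θ = -0.0351
  √(A²+B²)=0.4727;  θ3 = -1.0343+1.6451 ≈ 0.6108

θ₁ = 0.1745, θ₂ = -0.0001, θ₃ = 0.6108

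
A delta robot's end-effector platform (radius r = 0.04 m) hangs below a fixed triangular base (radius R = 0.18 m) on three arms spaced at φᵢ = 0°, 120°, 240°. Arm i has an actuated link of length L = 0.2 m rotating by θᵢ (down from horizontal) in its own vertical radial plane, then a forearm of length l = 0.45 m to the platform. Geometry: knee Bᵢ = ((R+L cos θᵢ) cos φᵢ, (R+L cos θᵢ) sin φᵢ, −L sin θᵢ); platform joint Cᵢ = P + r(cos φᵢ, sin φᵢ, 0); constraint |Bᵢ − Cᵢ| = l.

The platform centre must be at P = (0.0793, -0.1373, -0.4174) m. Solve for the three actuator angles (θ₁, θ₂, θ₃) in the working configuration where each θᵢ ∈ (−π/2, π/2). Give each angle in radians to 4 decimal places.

rotate P by −φ1: (0.0793, -0.1373, -0.4174)
  A cos θ + B sin θ = C:  0.0607·cos θ + -0.4174·sin θ = -0.0856
  θ1 = atan2(B,A) + arccos(C/0.4218) = 0.3489
φ2=120.0° → target in arm frame (-0.1586, 0.0000)
  e−x'=0.2986;  (l²−L²−(e−x')²−y'²−z²)/2L = -0.2521
  θ2 = atan2(B,A) + arccos(C/0.5132) = 1.1345
φ3=240.0° → target in arm frame (0.0793, 0.1373)
  A cos θ + B sin θ = C:  0.0607·cos θ + -0.4174·sin θ = -0.0857
  √(A²+B²)=0.4218;  θ3 = -1.4263+1.7753 ≈ 0.3491

θ₁ = 0.3489, θ₂ = 1.1345, θ₃ = 0.3491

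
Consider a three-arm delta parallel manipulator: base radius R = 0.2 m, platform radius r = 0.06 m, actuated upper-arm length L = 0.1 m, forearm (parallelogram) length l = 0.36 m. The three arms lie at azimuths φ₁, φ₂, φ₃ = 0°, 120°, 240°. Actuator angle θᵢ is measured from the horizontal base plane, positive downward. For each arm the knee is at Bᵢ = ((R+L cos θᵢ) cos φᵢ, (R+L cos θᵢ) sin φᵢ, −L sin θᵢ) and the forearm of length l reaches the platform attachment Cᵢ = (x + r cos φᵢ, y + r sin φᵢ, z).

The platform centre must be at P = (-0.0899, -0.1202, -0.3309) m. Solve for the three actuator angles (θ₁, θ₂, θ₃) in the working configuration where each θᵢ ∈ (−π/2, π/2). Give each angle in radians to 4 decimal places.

θ₁ = 1.3964, θ₂ = 1.2221, θ₃ = -0.1745

φ1=0.0° → target in arm frame (-0.0899, -0.1202)
  A=0.2299, B=-0.3309, C=(l²−L²−A²−y'²−z²)/(2L)=-0.2860
  √(A²+B²)=0.4029;  θ1 = -0.9636+2.3600 ≈ 1.3964
φ2=120.0° → target in arm frame (-0.0591, 0.1380)
  e−x'=0.1991;  (l²−L²−(e−x')²−y'²−z²)/2L = -0.2429
  √(A²+B²)=0.3862;  θ2 = -1.0290+2.2511 ≈ 1.2221
rotate P by −φ3: (0.1490, -0.0178, -0.3309)
  e−x'=-0.0090;  (l²−L²−(e−x')²−y'²−z²)/2L = 0.0485
  γ=atan2(-0.3309,-0.0090)=-1.5981;  ψ=arccos(0.1466)=1.4236;  θ3=γ+ψ≈-0.1745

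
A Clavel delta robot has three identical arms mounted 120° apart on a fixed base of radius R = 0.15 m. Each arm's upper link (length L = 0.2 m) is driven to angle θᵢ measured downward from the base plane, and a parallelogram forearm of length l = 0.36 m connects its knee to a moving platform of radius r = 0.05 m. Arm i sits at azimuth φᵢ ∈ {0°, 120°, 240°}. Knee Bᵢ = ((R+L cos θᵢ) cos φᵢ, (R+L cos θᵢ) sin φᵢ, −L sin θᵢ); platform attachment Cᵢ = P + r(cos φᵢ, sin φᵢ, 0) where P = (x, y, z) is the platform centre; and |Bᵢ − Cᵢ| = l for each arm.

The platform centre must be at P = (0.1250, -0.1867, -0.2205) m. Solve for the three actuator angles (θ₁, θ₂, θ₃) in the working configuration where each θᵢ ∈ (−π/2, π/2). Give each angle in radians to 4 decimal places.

arm 1 (φ=0.0°): x'=0.1250, y'=-0.1867
  e−x'=-0.0250;  (l²−L²−(e−x')²−y'²−z²)/2L = 0.0137
  √(A²+B²)=0.2219;  θ1 = -1.6837+1.5088 ≈ -0.1749
arm 2 (φ=120.0°): x'=-0.2242, y'=-0.0149
  A=0.3242, B=-0.2205, C=(l²−L²−A²−y'²−z²)/(2L)=-0.1608
  θ2 = atan2(B,A) + arccos(C/0.3921) = 1.3962
φ3=240.0° → target in arm frame (0.0992, 0.2016)
  e−x'=0.0008;  (l²−L²−(e−x')²−y'²−z²)/2L = 0.0008
  θ3 = atan2(B,A) + arccos(C/0.2205) = -0.0001

θ₁ = -0.1749, θ₂ = 1.3962, θ₃ = -0.0001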